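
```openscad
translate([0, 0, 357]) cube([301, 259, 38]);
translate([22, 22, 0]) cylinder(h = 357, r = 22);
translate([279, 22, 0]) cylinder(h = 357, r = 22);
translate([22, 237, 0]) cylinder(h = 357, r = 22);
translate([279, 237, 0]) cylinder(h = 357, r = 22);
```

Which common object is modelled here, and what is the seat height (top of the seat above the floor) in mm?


A stool. The seat height is 395 mm.

A 301×259×38 slab at z = 357 on four corner cylinders — a stool. The seat top is 357 + 38 = 395 mm.


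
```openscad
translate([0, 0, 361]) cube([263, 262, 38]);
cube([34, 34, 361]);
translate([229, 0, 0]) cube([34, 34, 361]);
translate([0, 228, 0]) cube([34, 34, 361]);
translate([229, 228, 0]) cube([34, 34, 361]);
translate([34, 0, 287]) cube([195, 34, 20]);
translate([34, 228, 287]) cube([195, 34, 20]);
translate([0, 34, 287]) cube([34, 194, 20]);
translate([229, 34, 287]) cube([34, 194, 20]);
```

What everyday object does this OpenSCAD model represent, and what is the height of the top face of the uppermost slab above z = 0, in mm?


A stool. The seat height is 399 mm.

A 263×262×38 slab at z = 361 on four corner posts — a stool. The seat top is 361 + 38 = 399 mm.


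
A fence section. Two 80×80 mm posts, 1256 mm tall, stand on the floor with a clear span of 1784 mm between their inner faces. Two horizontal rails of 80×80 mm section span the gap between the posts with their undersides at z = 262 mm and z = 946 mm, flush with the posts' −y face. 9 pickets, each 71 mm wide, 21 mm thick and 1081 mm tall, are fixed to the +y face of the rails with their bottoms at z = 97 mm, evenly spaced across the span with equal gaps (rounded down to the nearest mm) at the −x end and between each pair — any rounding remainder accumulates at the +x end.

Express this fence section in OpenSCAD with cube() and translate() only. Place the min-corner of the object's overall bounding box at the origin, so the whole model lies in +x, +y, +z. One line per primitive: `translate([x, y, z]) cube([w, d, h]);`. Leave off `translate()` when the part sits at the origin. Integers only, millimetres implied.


cube([80, 80, 1256]);
translate([1864, 0, 0]) cube([80, 80, 1256]);
translate([80, 0, 262]) cube([1784, 80, 80]);
translate([80, 0, 946]) cube([1784, 80, 80]);
translate([194, 80, 97]) cube([71, 21, 1081]);
translate([379, 80, 97]) cube([71, 21, 1081]);
translate([564, 80, 97]) cube([71, 21, 1081]);
translate([749, 80, 97]) cube([71, 21, 1081]);
translate([934, 80, 97]) cube([71, 21, 1081]);
translate([1119, 80, 97]) cube([71, 21, 1081]);
translate([1304, 80, 97]) cube([71, 21, 1081]);
translate([1489, 80, 97]) cube([71, 21, 1081]);
translate([1674, 80, 97]) cube([71, 21, 1081]);


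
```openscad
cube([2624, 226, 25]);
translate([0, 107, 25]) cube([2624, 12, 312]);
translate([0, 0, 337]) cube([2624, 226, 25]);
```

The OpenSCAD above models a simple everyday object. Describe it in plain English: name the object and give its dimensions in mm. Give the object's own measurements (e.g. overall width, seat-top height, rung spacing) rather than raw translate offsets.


An I-beam lying along x, 2624 mm long. Overall section height 362 mm. Two flanges 226 mm wide (y) and 25 mm thick, one on the floor and one at the top; a web 12 mm thick runs between them, centred on the flange width.


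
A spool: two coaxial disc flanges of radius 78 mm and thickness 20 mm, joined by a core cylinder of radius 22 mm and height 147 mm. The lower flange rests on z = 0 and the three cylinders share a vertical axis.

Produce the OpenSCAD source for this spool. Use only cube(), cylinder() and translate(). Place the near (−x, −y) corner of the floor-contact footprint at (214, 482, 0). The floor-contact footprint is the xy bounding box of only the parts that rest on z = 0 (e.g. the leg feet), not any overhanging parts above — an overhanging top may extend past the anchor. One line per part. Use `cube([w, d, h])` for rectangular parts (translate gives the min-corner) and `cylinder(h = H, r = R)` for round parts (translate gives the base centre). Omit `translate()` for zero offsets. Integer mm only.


translate([292, 560, 0]) cylinder(h = 20, r = 78);
translate([292, 560, 20]) cylinder(h = 147, r = 22);
translate([292, 560, 167]) cylinder(h = 20, r = 78);


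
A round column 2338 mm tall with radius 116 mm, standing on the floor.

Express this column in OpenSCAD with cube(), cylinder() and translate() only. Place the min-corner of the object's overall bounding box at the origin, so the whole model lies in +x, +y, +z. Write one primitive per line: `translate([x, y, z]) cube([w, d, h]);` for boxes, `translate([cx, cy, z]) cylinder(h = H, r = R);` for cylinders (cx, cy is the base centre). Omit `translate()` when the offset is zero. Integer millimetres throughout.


translate([116, 116, 0]) cylinder(h = 2338, r = 116);


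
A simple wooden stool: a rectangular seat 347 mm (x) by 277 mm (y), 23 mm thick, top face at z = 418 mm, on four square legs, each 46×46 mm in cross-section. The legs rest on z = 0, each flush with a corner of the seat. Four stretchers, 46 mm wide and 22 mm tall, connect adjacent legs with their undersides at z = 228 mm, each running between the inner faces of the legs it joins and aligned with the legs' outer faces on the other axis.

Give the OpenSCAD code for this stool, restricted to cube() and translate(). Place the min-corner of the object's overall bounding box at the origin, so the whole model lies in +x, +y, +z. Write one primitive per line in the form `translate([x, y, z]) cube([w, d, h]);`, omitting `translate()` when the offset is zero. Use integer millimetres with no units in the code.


translate([0, 0, 395]) cube([347, 277, 23]);
cube([46, 46, 395]);
translate([301, 0, 0]) cube([46, 46, 395]);
translate([0, 231, 0]) cube([46, 46, 395]);
translate([301, 231, 0]) cube([46, 46, 395]);
translate([46, 0, 228]) cube([255, 46, 22]);
translate([46, 231, 228]) cube([255, 46, 22]);
translate([0, 46, 228]) cube([46, 185, 22]);
translate([301, 46, 228]) cube([46, 185, 22]);


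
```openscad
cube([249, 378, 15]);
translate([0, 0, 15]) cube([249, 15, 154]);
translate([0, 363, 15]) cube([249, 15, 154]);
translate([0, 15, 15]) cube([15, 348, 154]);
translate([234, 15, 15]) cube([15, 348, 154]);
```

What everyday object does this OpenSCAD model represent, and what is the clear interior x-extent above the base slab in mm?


An open box. The internal width is 219 mm.

A 249×378 base slab with four walls standing on it — an open box. The base is 249 mm wide and the walls are 15 mm thick, so the internal width is 249 − 2 × 15 = 219 mm.


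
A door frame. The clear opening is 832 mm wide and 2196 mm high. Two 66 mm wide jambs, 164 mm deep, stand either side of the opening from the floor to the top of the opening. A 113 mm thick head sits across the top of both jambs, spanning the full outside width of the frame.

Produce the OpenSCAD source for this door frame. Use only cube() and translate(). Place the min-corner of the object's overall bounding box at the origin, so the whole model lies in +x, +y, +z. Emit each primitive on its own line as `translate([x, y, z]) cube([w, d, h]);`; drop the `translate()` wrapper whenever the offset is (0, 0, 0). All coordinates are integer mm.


cube([66, 164, 2196]);
translate([898, 0, 0]) cube([66, 164, 2196]);
translate([0, 0, 2196]) cube([964, 164, 113]);


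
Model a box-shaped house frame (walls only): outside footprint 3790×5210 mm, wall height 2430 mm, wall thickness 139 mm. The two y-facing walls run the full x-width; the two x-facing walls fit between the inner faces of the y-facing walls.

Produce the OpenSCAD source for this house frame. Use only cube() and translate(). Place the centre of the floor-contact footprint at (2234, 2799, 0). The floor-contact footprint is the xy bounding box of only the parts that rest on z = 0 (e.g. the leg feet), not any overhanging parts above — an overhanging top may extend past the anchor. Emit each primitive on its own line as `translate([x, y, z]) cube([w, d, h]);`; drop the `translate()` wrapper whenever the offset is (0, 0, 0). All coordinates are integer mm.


translate([339, 194, 0]) cube([3790, 139, 2430]);
translate([339, 5265, 0]) cube([3790, 139, 2430]);
translate([339, 333, 0]) cube([139, 4932, 2430]);
translate([3990, 333, 0]) cube([139, 4932, 2430]);


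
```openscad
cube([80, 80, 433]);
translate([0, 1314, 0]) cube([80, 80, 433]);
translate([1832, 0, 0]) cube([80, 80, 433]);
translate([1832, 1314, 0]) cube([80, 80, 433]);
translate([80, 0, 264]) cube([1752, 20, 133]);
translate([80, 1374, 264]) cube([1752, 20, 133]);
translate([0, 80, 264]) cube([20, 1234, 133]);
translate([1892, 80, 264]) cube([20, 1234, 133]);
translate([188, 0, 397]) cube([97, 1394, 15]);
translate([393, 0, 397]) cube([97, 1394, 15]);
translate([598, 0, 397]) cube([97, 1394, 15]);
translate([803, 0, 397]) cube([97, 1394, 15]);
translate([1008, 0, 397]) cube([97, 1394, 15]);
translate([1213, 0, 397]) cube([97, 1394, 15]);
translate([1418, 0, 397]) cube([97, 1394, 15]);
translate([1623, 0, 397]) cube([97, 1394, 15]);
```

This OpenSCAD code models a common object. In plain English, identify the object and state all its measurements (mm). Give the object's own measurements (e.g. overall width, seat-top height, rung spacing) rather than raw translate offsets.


A bed frame 1912 mm long (x) by 1394 mm wide (y). Four 80×80 mm corner posts, 433 mm tall, at the corners of the footprint. Four rails of 20 mm thickness and 133 mm height run between adjacent posts with their undersides at z = 264 mm, their outer faces flush with the outside of the frame (the two x-running rails run between the posts' inner faces; the two y-running rails run between the posts' inner faces). 8 slats, each 97 mm wide (x) and 15 mm thick, lie across the top of the two x-running rails, running the full 1394 mm width of the frame in y; along x they sit between the end posts with a 108 mm gap after the −x posts and between neighbouring slats, leaving 112 mm before the +x posts.


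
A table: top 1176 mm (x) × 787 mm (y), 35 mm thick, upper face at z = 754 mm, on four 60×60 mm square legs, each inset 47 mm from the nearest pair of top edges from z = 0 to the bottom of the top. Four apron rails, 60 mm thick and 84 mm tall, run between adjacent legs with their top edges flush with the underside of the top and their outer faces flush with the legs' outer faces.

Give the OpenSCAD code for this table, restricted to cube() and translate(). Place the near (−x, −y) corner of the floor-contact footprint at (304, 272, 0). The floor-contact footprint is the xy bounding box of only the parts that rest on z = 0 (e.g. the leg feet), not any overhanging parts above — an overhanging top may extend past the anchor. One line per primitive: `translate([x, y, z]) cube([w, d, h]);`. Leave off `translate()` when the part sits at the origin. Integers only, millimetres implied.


// leg_h = 754 - 35 = 719
// apron z = 719 - 84 = 635
translate([257, 225, 719]) cube([1176, 787, 35]);
translate([304, 272, 0]) cube([60, 60, 719]);
translate([1326, 272, 0]) cube([60, 60, 719]);
translate([304, 905, 0]) cube([60, 60, 719]);
translate([1326, 905, 0]) cube([60, 60, 719]);
translate([364, 272, 635]) cube([962, 60, 84]);
translate([364, 905, 635]) cube([962, 60, 84]);
translate([304, 332, 635]) cube([60, 573, 84]);
translate([1326, 332, 635]) cube([60, 573, 84]);


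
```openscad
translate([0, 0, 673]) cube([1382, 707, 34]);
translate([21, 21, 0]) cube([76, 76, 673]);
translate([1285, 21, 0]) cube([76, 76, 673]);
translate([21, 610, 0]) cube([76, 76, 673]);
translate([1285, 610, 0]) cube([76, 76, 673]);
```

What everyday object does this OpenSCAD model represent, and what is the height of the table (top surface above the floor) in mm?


A table. The table height is 707 mm.

A 1382×707×34 slab sits at z = 673 on four 76 mm square posts — a table. The top surface is at 673 + 34 = 707 mm.


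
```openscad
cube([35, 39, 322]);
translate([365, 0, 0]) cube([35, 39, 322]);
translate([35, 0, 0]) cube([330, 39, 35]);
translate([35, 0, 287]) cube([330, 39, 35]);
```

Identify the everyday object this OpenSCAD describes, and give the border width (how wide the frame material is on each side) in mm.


A picture frame. The border width is 35 mm.

Four thin pieces enclosing a rectangular opening — a picture frame. The two full-height stiles are 322 mm tall; the top rail sits at z = 287 and is 35 mm tall, so the border above the opening is 322 − 287 = 35 mm, matching the stile x-width.


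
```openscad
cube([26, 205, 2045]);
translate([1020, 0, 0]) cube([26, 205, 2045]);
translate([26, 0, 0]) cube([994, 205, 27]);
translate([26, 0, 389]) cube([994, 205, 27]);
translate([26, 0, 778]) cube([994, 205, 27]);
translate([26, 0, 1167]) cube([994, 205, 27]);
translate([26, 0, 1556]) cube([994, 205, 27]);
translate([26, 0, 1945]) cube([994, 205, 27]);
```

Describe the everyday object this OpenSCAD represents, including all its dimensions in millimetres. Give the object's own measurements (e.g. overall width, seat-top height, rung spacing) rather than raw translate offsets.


An open bookshelf. Two side panels, each 26 mm thick, 205 mm deep and 2045 mm tall, stand 1046 mm apart (outside-to-outside). Between them sit 6 shelves, each 27 mm thick and 205 mm deep, spanning the full gap between the sides. The bottom shelf rests on the floor (its underside at z = 0) and the clear gap between one shelf's top and the next shelf's underside is 362 mm.


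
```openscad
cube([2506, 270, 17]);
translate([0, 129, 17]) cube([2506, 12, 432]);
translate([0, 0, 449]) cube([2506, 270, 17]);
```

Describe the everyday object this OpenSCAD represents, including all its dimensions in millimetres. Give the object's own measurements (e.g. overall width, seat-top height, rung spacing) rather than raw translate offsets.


An I-beam lying along x, 2506 mm long. Overall section height 466 mm. Two flanges 270 mm wide (y) and 17 mm thick, one on the floor and one at the top; a web 12 mm thick runs between them, centred on the flange width.


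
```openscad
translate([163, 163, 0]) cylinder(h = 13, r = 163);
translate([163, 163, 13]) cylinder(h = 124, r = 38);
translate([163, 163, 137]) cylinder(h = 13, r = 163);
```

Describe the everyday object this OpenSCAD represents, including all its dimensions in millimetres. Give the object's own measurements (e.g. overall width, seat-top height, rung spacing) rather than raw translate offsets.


A spool: two coaxial disc flanges of radius 163 mm and thickness 13 mm, joined by a core cylinder of radius 38 mm and height 124 mm. The lower flange rests on z = 0 and the three cylinders share a vertical axis.


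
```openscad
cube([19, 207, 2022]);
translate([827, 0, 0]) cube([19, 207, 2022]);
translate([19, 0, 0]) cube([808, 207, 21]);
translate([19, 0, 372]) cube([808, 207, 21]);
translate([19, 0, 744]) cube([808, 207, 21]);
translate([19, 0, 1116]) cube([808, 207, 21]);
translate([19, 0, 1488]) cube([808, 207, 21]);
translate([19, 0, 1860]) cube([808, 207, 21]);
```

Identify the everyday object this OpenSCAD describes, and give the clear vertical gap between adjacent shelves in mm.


A bookshelf. The clear shelf gap is 351 mm.

Two tall side panels with 6 horizontal boards between them — a bookshelf. The first two shelf undersides are at z = 0 and z = 372; with shelf thickness 21, the clear gap is 372 − 0 − 21 = 351 mm.


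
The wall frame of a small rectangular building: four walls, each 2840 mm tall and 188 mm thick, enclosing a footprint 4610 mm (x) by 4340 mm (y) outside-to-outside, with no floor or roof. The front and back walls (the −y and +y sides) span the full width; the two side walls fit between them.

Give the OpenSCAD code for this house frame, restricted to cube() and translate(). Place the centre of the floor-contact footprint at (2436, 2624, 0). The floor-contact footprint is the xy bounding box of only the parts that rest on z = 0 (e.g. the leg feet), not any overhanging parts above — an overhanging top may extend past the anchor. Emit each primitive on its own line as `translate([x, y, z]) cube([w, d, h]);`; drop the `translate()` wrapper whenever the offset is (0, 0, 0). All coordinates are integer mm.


translate([131, 454, 0]) cube([4610, 188, 2840]);
translate([131, 4606, 0]) cube([4610, 188, 2840]);
translate([131, 642, 0]) cube([188, 3964, 2840]);
translate([4553, 642, 0]) cube([188, 3964, 2840]);


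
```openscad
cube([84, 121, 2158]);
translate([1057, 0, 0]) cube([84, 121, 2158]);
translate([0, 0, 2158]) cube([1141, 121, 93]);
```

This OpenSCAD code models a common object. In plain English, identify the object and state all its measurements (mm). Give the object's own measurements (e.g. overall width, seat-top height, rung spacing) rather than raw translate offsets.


A door frame. The clear opening is 973 mm wide and 2158 mm high. Two 84 mm wide jambs, 121 mm deep, stand either side of the opening from the floor to the top of the opening. A 93 mm thick head sits across the top of both jambs, spanning the full outside width of the frame.


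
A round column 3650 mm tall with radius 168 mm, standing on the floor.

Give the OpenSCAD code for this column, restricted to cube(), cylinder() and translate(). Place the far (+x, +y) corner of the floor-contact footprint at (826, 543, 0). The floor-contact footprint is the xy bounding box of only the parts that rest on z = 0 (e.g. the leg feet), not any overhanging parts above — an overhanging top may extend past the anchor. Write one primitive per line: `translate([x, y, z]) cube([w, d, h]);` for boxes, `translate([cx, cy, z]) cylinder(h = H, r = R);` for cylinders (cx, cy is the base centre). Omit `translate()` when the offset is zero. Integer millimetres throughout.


translate([658, 375, 0]) cylinder(h = 3650, r = 168);


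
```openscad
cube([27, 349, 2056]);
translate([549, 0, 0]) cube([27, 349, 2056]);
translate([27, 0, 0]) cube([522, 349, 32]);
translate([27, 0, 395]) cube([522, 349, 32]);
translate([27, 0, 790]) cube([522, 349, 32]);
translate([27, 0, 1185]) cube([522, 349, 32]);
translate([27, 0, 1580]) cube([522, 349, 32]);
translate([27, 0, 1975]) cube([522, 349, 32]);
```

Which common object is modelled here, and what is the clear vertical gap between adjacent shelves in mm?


A bookshelf. The clear shelf gap is 363 mm.

Two tall side panels with 6 horizontal boards between them — a bookshelf. The first two shelf undersides are at z = 0 and z = 395; with shelf thickness 32, the clear gap is 395 − 0 − 32 = 363 mm.


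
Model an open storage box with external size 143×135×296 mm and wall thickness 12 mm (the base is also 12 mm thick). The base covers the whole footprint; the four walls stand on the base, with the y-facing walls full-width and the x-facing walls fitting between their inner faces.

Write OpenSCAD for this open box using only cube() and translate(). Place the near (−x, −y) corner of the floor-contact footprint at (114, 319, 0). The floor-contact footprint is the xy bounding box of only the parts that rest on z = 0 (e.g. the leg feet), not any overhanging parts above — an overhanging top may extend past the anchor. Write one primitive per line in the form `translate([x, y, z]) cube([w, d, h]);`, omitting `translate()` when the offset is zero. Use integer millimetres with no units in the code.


translate([114, 319, 0]) cube([143, 135, 12]);
translate([114, 319, 12]) cube([143, 12, 284]);
translate([114, 442, 12]) cube([143, 12, 284]);
translate([114, 331, 12]) cube([12, 111, 284]);
translate([245, 331, 12]) cube([12, 111, 284]);


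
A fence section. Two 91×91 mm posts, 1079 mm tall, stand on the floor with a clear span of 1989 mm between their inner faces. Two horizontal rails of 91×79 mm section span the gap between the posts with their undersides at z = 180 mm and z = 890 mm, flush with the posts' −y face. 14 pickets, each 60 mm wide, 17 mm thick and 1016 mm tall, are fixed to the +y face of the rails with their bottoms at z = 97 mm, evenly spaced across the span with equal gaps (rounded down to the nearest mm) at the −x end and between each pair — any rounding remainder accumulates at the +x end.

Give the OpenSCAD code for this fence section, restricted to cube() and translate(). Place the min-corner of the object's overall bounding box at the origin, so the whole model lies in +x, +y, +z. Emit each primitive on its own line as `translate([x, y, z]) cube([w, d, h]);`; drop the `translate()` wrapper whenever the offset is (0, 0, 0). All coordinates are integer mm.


cube([91, 91, 1079]);
translate([2080, 0, 0]) cube([91, 91, 1079]);
translate([91, 0, 180]) cube([1989, 91, 79]);
translate([91, 0, 890]) cube([1989, 91, 79]);
translate([167, 91, 97]) cube([60, 17, 1016]);
translate([303, 91, 97]) cube([60, 17, 1016]);
translate([439, 91, 97]) cube([60, 17, 1016]);
translate([575, 91, 97]) cube([60, 17, 1016]);
translate([711, 91, 97]) cube([60, 17, 1016]);
translate([847, 91, 97]) cube([60, 17, 1016]);
translate([983, 91, 97]) cube([60, 17, 1016]);
translate([1119, 91, 97]) cube([60, 17, 1016]);
translate([1255, 91, 97]) cube([60, 17, 1016]);
translate([1391, 91, 97]) cube([60, 17, 1016]);
translate([1527, 91, 97]) cube([60, 17, 1016]);
translate([1663, 91, 97]) cube([60, 17, 1016]);
translate([1799, 91, 97]) cube([60, 17, 1016]);
translate([1935, 91, 97]) cube([60, 17, 1016]);


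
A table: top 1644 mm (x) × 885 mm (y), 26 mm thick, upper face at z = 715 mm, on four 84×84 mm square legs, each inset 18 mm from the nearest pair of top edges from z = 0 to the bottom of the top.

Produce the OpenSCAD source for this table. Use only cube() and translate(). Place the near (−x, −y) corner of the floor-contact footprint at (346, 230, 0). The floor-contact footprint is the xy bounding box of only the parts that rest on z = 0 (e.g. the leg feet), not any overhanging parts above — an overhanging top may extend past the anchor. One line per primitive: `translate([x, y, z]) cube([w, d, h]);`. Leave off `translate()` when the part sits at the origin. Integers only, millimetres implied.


// leg_h = 715 - 26 = 689
translate([328, 212, 689]) cube([1644, 885, 26]);
translate([346, 230, 0]) cube([84, 84, 689]);
translate([1870, 230, 0]) cube([84, 84, 689]);
translate([346, 995, 0]) cube([84, 84, 689]);
translate([1870, 995, 0]) cube([84, 84, 689]);


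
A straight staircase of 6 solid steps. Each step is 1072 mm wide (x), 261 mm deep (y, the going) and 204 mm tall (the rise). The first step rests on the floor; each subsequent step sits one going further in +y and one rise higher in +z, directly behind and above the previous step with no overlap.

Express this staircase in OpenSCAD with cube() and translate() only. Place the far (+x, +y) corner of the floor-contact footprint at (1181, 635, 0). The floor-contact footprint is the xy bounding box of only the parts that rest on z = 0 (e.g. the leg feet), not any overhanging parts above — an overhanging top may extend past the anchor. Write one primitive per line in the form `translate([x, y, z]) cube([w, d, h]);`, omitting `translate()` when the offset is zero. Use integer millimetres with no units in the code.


translate([109, 374, 0]) cube([1072, 261, 204]);
translate([109, 635, 204]) cube([1072, 261, 204]);
translate([109, 896, 408]) cube([1072, 261, 204]);
translate([109, 1157, 612]) cube([1072, 261, 204]);
translate([109, 1418, 816]) cube([1072, 261, 204]);
translate([109, 1679, 1020]) cube([1072, 261, 204]);


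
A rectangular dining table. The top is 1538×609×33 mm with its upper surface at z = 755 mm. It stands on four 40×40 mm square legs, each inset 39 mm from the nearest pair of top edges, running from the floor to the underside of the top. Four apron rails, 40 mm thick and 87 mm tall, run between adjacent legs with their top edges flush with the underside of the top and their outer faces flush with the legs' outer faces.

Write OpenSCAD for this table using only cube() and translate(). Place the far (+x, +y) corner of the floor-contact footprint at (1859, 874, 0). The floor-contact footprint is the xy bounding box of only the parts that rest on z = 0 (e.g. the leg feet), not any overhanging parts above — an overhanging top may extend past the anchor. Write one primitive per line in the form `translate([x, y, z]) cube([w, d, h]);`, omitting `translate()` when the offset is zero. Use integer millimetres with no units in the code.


// leg_h = 755 - 33 = 722
// apron z = 722 - 87 = 635
translate([360, 304, 722]) cube([1538, 609, 33]);
translate([399, 343, 0]) cube([40, 40, 722]);
translate([1819, 343, 0]) cube([40, 40, 722]);
translate([399, 834, 0]) cube([40, 40, 722]);
translate([1819, 834, 0]) cube([40, 40, 722]);
translate([439, 343, 635]) cube([1380, 40, 87]);
translate([439, 834, 635]) cube([1380, 40, 87]);
translate([399, 383, 635]) cube([40, 451, 87]);
translate([1819, 383, 635]) cube([40, 451, 87]);


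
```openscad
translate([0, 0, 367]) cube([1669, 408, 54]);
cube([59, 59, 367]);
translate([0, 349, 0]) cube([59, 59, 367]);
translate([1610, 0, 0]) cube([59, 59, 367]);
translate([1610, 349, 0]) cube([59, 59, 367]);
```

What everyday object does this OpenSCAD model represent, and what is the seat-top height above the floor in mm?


A bench. The seat-top height is 421 mm.

A long slab on four corner posts — a bench. The slab sits at z = 367 with thickness 54, so the top is 367 + 54 = 421 mm.


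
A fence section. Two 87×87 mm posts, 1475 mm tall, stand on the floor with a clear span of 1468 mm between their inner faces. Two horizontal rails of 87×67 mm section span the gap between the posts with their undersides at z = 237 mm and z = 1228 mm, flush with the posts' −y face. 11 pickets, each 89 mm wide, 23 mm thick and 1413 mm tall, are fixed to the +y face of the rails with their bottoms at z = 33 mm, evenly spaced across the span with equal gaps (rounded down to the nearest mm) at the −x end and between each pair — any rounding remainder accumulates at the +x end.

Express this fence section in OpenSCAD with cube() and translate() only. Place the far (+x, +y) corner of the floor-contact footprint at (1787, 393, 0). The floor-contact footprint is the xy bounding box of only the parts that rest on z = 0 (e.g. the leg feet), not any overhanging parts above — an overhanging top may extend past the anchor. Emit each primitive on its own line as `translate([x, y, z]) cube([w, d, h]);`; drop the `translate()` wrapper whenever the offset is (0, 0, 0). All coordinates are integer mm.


translate([145, 306, 0]) cube([87, 87, 1475]);
translate([1700, 306, 0]) cube([87, 87, 1475]);
translate([232, 306, 237]) cube([1468, 87, 67]);
translate([232, 306, 1228]) cube([1468, 87, 67]);
translate([272, 393, 33]) cube([89, 23, 1413]);
translate([401, 393, 33]) cube([89, 23, 1413]);
translate([530, 393, 33]) cube([89, 23, 1413]);
translate([659, 393, 33]) cube([89, 23, 1413]);
translate([788, 393, 33]) cube([89, 23, 1413]);
translate([917, 393, 33]) cube([89, 23, 1413]);
translate([1046, 393, 33]) cube([89, 23, 1413]);
translate([1175, 393, 33]) cube([89, 23, 1413]);
translate([1304, 393, 33]) cube([89, 23, 1413]);
translate([1433, 393, 33]) cube([89, 23, 1413]);
translate([1562, 393, 33]) cube([89, 23, 1413]);


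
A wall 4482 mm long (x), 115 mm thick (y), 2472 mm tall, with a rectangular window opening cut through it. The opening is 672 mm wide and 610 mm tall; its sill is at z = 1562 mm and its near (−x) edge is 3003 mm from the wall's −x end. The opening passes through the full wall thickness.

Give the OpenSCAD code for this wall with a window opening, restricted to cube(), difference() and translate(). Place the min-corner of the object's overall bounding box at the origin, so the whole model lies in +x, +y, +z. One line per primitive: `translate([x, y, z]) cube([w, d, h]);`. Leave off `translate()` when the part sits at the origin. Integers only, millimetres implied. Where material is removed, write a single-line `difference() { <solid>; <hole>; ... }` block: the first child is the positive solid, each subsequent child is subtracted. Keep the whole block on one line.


difference() { cube([4482, 115, 2472]); translate([3003, 0, 1562]) cube([672, 115, 610]); }


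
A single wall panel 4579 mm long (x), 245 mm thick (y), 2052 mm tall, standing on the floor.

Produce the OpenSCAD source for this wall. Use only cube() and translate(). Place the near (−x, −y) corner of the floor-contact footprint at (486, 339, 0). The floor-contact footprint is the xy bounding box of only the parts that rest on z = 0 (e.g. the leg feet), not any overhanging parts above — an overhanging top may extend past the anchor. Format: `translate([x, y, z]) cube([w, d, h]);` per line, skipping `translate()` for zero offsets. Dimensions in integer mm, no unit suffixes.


translate([486, 339, 0]) cube([4579, 245, 2052]);


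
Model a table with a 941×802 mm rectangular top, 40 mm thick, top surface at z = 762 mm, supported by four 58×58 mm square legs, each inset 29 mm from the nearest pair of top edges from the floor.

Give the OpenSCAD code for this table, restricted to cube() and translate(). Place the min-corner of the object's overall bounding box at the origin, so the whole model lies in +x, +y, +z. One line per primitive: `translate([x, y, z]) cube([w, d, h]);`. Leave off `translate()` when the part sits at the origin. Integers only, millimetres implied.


translate([0, 0, 722]) cube([941, 802, 40]);
translate([29, 29, 0]) cube([58, 58, 722]);
translate([854, 29, 0]) cube([58, 58, 722]);
translate([29, 715, 0]) cube([58, 58, 722]);
translate([854, 715, 0]) cube([58, 58, 722]);


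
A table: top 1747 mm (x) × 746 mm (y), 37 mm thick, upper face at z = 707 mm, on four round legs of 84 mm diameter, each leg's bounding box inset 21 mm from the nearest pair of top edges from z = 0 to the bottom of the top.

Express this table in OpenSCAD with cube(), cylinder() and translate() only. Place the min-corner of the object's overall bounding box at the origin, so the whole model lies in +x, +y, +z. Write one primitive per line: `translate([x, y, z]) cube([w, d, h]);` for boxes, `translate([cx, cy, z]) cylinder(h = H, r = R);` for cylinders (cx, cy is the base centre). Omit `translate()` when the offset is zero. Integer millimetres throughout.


translate([0, 0, 670]) cube([1747, 746, 37]);
translate([63, 63, 0]) cylinder(h = 670, r = 42);
translate([1684, 63, 0]) cylinder(h = 670, r = 42);
translate([63, 683, 0]) cylinder(h = 670, r = 42);
translate([1684, 683, 0]) cylinder(h = 670, r = 42);


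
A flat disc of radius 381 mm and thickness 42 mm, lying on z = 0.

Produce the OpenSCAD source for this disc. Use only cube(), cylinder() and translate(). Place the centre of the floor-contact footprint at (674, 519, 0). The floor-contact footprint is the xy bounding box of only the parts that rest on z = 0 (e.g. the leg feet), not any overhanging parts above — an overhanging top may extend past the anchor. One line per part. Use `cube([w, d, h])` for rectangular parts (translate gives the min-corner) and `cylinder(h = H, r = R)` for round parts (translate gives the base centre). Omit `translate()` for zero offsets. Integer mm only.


translate([674, 519, 0]) cylinder(h = 42, r = 381);


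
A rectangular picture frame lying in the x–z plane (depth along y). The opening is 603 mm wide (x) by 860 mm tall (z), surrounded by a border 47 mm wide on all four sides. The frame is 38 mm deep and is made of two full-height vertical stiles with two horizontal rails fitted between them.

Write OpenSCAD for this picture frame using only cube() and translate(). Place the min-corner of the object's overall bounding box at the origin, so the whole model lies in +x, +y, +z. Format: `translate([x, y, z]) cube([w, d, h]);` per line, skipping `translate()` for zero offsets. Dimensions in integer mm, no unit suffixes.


cube([47, 38, 954]);
translate([650, 0, 0]) cube([47, 38, 954]);
translate([47, 0, 0]) cube([603, 38, 47]);
translate([47, 0, 907]) cube([603, 38, 47]);


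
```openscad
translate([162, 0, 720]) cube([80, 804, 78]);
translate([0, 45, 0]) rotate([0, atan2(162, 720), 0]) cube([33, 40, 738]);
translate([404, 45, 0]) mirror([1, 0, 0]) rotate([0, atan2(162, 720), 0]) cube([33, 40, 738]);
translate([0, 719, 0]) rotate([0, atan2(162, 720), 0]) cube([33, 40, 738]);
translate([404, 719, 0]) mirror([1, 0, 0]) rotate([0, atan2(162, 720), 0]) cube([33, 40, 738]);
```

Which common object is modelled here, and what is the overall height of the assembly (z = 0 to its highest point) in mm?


A sawhorse. The overall height is 798 mm.

A beam across two mirrored pairs of raked legs — a sawhorse. The beam's underside is at z = 720 (matching the legs' vertical rise in atan2(162, 720)) and the beam is 78 mm tall, so its top is at 720 + 78 = 798 mm. The raked legs top out at the beam's underside, so that is the highest point.


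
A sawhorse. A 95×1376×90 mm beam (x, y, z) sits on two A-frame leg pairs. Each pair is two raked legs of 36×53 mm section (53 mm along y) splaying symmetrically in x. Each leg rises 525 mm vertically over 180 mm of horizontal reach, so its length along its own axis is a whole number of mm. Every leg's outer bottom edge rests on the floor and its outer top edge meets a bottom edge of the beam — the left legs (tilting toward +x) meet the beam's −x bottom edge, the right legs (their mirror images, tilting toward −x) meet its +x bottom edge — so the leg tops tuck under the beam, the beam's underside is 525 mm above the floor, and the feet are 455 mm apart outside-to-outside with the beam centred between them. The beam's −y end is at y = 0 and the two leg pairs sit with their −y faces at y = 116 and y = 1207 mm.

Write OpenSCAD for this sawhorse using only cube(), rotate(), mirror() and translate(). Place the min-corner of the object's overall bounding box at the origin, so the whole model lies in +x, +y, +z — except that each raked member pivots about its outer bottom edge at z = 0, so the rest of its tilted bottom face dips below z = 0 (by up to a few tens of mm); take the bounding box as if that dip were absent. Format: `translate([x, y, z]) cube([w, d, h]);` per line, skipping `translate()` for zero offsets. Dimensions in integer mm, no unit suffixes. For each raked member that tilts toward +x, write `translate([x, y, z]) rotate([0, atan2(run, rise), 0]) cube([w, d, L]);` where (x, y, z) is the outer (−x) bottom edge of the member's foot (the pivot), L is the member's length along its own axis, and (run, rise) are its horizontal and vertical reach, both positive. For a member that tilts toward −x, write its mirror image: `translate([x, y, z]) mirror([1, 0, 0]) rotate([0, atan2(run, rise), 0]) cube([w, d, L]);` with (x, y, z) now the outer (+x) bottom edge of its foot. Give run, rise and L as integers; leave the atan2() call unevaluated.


translate([180, 0, 525]) cube([95, 1376, 90]);
translate([0, 116, 0]) rotate([0, atan2(180, 525), 0]) cube([36, 53, 555]);
translate([455, 116, 0]) mirror([1, 0, 0]) rotate([0, atan2(180, 525), 0]) cube([36, 53, 555]);
translate([0, 1207, 0]) rotate([0, atan2(180, 525), 0]) cube([36, 53, 555]);
translate([455, 1207, 0]) mirror([1, 0, 0]) rotate([0, atan2(180, 525), 0]) cube([36, 53, 555]);


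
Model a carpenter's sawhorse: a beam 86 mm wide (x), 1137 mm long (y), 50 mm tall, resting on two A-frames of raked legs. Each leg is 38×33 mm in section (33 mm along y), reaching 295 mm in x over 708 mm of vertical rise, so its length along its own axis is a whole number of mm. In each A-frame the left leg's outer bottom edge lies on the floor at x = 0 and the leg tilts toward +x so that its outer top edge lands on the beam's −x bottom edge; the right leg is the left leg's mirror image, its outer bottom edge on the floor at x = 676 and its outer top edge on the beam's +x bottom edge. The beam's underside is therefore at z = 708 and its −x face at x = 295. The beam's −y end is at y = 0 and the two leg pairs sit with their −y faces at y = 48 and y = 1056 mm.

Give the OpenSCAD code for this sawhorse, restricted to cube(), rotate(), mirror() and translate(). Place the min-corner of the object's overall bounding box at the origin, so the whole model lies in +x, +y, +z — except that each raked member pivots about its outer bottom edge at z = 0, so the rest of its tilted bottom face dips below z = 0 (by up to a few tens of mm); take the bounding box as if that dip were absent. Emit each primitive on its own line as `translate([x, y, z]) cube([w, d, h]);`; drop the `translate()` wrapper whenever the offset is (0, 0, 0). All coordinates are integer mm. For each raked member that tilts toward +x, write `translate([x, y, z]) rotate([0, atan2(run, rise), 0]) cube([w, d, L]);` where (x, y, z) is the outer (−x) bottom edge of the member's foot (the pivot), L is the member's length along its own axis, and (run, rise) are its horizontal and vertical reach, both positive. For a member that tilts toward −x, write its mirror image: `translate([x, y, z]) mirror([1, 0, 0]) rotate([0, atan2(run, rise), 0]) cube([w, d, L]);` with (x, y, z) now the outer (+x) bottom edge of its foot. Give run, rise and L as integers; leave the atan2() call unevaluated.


translate([295, 0, 708]) cube([86, 1137, 50]);
translate([0, 48, 0]) rotate([0, atan2(295, 708), 0]) cube([38, 33, 767]);
translate([676, 48, 0]) mirror([1, 0, 0]) rotate([0, atan2(295, 708), 0]) cube([38, 33, 767]);
translate([0, 1056, 0]) rotate([0, atan2(295, 708), 0]) cube([38, 33, 767]);
translate([676, 1056, 0]) mirror([1, 0, 0]) rotate([0, atan2(295, 708), 0]) cube([38, 33, 767]);


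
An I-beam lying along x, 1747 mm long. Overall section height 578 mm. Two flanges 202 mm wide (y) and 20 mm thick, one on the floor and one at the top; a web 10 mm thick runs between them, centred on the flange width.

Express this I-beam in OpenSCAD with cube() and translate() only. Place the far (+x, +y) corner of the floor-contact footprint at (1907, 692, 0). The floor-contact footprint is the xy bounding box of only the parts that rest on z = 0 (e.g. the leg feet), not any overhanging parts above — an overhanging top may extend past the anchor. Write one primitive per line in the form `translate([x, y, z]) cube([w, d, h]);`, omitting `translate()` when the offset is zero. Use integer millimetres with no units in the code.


translate([160, 490, 0]) cube([1747, 202, 20]);
translate([160, 586, 20]) cube([1747, 10, 538]);
translate([160, 490, 558]) cube([1747, 202, 20]);


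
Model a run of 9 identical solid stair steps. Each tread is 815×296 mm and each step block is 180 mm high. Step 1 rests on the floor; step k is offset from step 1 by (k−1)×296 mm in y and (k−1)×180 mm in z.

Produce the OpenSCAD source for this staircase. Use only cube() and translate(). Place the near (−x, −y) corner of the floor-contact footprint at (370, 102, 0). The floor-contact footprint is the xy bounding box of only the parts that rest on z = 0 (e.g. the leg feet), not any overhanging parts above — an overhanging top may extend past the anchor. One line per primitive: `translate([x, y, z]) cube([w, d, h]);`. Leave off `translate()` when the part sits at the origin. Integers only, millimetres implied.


translate([370, 102, 0]) cube([815, 296, 180]);
translate([370, 398, 180]) cube([815, 296, 180]);
translate([370, 694, 360]) cube([815, 296, 180]);
translate([370, 990, 540]) cube([815, 296, 180]);
translate([370, 1286, 720]) cube([815, 296, 180]);
translate([370, 1582, 900]) cube([815, 296, 180]);
translate([370, 1878, 1080]) cube([815, 296, 180]);
translate([370, 2174, 1260]) cube([815, 296, 180]);
translate([370, 2470, 1440]) cube([815, 296, 180]);


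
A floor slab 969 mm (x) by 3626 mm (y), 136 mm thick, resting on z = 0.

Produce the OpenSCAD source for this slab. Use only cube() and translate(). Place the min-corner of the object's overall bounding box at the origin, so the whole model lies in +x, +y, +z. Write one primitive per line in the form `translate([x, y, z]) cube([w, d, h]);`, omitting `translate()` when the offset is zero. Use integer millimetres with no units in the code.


cube([969, 3626, 136]);


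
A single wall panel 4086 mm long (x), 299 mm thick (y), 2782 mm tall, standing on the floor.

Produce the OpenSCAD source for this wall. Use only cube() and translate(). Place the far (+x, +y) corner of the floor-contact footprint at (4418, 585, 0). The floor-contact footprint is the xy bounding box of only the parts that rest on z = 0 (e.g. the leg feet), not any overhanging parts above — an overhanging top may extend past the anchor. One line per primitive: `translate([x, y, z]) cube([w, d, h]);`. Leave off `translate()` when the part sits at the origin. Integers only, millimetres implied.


translate([332, 286, 0]) cube([4086, 299, 2782]);
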